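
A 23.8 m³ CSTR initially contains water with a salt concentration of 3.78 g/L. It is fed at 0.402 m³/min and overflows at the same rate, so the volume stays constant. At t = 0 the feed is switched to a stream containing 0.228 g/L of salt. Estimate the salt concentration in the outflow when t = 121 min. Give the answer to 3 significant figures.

0.688 g/L

Transient balance on the dissolved component: V dC/dt = Q(C_in − C).
Time constant τ = V/Q = 23.8/0.402 = 59.204 min.
C approaches C_in exponentially: C(t) = C_in + (C₀ − C_in) e^(−t/τ).
C(121) = 0.228 + (3.78 − 0.228)·e^(−121/59.204) = 0.228 + (3.5520)·0.12954 = 0.68812 g/L.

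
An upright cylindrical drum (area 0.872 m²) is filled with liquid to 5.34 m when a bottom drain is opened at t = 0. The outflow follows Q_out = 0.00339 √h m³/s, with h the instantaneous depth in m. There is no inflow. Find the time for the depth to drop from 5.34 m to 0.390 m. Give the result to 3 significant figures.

A dh/dt = −Q_out = −0.00339 √h.
This is separable: 2 d(√h)/dt = −0.00339/A, so √h = √h₀ − (0.00339/(2A)) t.
t = 2A(√h₀ − √h)/0.00339 = 2·0.872·(√5.34 − √0.390)/0.00339
  = 1.7440 × (2.3108 − 0.62450) / 0.00339 = 867.55 s.

868 s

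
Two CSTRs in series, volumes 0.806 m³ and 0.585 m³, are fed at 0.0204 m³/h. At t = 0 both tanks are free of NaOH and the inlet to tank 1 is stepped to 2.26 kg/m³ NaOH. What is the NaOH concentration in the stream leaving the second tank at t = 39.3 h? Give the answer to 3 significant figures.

0.731 kg/m³

Time constants: τᵢ = Vᵢ/Q for each well-mixed tank.
τ₁ = 0.806/0.0204 = 39.510 h; τ₂ = 0.585/0.0204 = 28.676 h.
Solving the cascade with C₁(0)=C₂(0)=0 gives C₂(t) = C_in[1 − (τ₁ e^(−t/τ₁) − τ₂ e^(−t/τ₂))/(τ₁ − τ₂)].
At t = 39.3: e^(−t/τ₁) = 0.36984, e^(−t/τ₂) = 0.25399.
C₂ = 2.26·[1 − (39.510·0.36984 − 28.676·0.25399)/(10.833)] = 2.26·0.32350 = 0.73112 kg/m³.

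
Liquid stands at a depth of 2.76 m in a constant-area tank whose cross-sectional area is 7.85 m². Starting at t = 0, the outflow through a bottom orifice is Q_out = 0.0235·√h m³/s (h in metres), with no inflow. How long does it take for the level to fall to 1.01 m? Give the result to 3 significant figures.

438 s

Accumulation of liquid (constant cross-section A): A dh/dt = −0.0235 √h.
This is separable: 2 d(√h)/dt = −0.0235/A, so √h = √h₀ − (0.0235/(2A)) t.
t = 2A(√h₀ − √h)/0.0235 = 2·7.85·(√2.76 − √1.01)/0.0235
  = 15.700 × (1.6613 − 1.0050) / 0.0235 = 438.49 s.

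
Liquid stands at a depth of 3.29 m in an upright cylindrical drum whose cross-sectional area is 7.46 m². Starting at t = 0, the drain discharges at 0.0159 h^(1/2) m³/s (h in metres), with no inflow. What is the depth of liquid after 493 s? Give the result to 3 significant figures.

1.66 m

A dh/dt = −Q_out = −0.0159 √h.
This is separable: 2 d(√h)/dt = −0.0159/A, so √h = √h₀ − (0.0159/(2A)) t.
√h = √3.29 − 0.0159·493/(2·7.46) = 1.8138 − 0.52538 = 1.2885.
h = 1.2885² = 1.6601 m.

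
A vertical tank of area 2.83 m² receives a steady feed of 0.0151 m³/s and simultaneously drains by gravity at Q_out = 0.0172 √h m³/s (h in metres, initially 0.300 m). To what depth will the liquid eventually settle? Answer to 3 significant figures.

0.771 m

Accumulation of liquid (constant cross-section A): A dh/dt = Q_in − 0.0172 √h. At steady state dh/dt = 0:
Q_in = 0.0172 √h_ss ⇒ √h_ss = 0.0151/0.0172 = 0.87791.
h_ss = 0.87791² = 0.77072 m. (Since h₀ = 0.300 m < h_ss, the level will rise toward this value.)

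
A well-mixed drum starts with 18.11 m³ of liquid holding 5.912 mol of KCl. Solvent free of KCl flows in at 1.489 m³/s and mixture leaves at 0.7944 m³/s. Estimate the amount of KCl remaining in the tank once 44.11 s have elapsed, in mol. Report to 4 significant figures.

Let m(t) be the amount of KCl. Volume: V(t) = V₀ + (Q_in − Q_out) t = 18.11 + 0.694600 t; V(44.11) = 48.7488 m³.
Solute balance: dm/dt = 0 − Q_out C = −Q_out m/V(t).
Separate: dm/m = −Q_out dt/V(t) ⇒ ln(m/m₀) = −(Q_out/(Q_in−Q_out)) ln(V/V₀).
m = m₀ (V₀/V)^(Q_out/(Q_in−Q_out)) = 5.912 × (18.11/48.7488)^(1.14368) = 1.90502 mol.

1.905 mol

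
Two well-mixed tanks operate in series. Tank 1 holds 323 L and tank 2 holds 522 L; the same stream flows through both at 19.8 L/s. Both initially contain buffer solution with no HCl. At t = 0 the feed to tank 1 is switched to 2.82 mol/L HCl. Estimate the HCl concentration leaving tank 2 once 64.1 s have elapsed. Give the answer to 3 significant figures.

Species balance on tank i: dCᵢ/dt = (Cᵢ₋₁ − Cᵢ)/τᵢ with τᵢ = Vᵢ/Q.
τ₁ = 323/19.8 = 16.313 s; τ₂ = 522/19.8 = 26.364 s.
Tank 1: C₁ = C_in(1 − e^(−t/τ₁)). Tank 2 (τ₁ ≠ τ₂): C₂ = C_in[1 − (τ₁ e^(−t/τ₁) − τ₂ e^(−t/τ₂))/(τ₁ − τ₂)].
At t = 64.1: e^(−t/τ₁) = 0.019656, e^(−t/τ₂) = 0.087915.
C₂ = 2.82·[1 − (16.313·0.019656 − 26.364·0.087915)/(-10.051)] = 2.82·0.80129 = 2.2596 mol/L.

2.26 mol/L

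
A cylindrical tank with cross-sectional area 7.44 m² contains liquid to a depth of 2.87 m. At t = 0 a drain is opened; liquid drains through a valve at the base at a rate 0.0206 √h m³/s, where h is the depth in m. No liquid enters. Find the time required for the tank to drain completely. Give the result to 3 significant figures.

Unsteady balance on liquid volume: A dh/dt = −0.0206 √h.
∫ h^(−1/2) dh = −(0.0206/A) ∫ dt, giving 2√h = 2√h₀ − (0.0206/A) t.
Tank is empty when √h = 0: t_empty = 2A√h₀/0.0206.
t_empty = 2·7.44·√2.87/0.0206 = 14.880·1.6941/0.0206 = 1223.7 s.

1220 s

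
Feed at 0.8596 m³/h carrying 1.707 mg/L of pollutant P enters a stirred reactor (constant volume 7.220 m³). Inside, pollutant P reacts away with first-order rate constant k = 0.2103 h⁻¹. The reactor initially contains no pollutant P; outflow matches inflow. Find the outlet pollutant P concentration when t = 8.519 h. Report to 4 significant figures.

0.5797 mg/L

V dC/dt = Q(C_in − C) − k V C.
This is linear with rate a = Q/V + k = 0.329358 h⁻¹.
C_ss = Q C_in/(Q + kV) = 0.617056 mg/L; C(t) = C_ss + (C₀ − C_ss) e^(−a t).
C(8.519) = 0.617056 + (-0.617056)·e^(−0.329358·8.519) = 0.617056 + (-0.617056)·0.0604582 = 0.579749 mg/L.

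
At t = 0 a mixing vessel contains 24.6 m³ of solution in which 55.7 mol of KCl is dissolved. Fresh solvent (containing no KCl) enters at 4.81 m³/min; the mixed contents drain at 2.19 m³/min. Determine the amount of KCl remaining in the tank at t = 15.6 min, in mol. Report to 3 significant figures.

Total volume: dV/dt = Q_in − Q_out = 2.6200 m³/min, so V(t) = 24.6 + 2.6200 t and V(15.6) = 65.472 m³.
No KCl enters, so dm/dt = −Q_out · (m/V).
Separate: dm/m = −Q_out dt/V(t) ⇒ ln(m/m₀) = −(Q_out/(Q_in−Q_out)) ln(V/V₀).
m = m₀ (V₀/V)^(Q_out/(Q_in−Q_out)) = 55.7 × (24.6/65.472)^(0.83588) = 24.576 mol.

24.6 mol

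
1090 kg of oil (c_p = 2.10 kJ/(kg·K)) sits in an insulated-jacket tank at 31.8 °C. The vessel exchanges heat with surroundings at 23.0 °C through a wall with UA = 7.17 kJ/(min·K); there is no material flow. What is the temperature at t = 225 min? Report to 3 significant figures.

27.3 °C

Unsteady energy balance on the tank contents: M c_p dT/dt = −UA(T − T_amb).
dT/dt = (T_ss − T)/τ with T_ss = T_amb = 23.000 °C, τ = M c_p/UA = 1090·2.10/7.17 = 319.25 min.
Integrating: T(t) = T_ss + (T₀ − T_ss) e^(−t/τ).
T(225) = 23.000 + (8.8000)·0.49422 = 27.349 °C.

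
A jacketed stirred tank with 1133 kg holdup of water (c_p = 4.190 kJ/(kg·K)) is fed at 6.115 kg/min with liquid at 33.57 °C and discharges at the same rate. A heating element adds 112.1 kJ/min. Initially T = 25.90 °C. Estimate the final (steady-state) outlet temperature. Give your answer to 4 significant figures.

37.95 °C

M c_p dT/dt = ṁ c_p (T_in − T) + Q̇.
At steady state dT/dt = 0 ⇒ T_ss = T_in + Q̇/(ṁ c_p) = 33.57 + 112.1/(6.115·4.190) = 37.9452 °C.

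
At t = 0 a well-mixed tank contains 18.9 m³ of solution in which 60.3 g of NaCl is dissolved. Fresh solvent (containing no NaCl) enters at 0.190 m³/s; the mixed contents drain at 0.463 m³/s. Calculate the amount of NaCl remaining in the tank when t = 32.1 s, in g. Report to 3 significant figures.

21.0 g

Let m(t) be the amount of NaCl. Volume: V(t) = V₀ + (Q_in − Q_out) t = 18.9 − 0.27300 t; V(32.1) = 10.137 m³.
Solute balance: dm/dt = 0 − Q_out C = −Q_out m/V(t).
Separate: dm/m = −Q_out dt/V(t) ⇒ ln(m/m₀) = −(Q_out/(Q_in−Q_out)) ln(V/V₀).
m = m₀ (V₀/V)^(Q_out/(Q_in−Q_out)) = 60.3 × (18.9/10.137)^(-1.6960) = 20.963 g.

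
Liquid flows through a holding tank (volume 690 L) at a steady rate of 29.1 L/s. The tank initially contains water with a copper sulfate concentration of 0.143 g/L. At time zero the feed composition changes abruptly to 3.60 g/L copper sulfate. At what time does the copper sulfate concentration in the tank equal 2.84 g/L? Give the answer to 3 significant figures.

Species balance: V dC/dt = Q(C_in − C) ⇒ τ = V/Q = 23.711 s.
C(t) = C_in + (C₀ − C_in) e^(−t/τ). Set C = 2.84 and solve for t:
e^(−t/τ) = (C − C_in)/(C₀ − C_in) = (2.84 − 3.60)/(0.143 − 3.60) = 0.21984
t = −τ ln(…) = 23.711 × 1.5148 = 35.919 s.

35.9 s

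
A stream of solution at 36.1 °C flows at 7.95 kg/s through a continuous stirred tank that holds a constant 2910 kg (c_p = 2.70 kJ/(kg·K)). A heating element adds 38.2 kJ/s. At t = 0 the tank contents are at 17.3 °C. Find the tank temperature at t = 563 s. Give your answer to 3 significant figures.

M c_p dT/dt = ṁ c_p (T_in − T) + Q̇.
Rearrange: dT/dt = (T_ss − T)/τ with τ = M/ṁ = 366.04 s and T_ss = T_in + Q̇/(ṁ c_p) = 37.880 °C.
Solution: T(t) = T_ss + (T₀ − T_ss) e^(−t/τ).
T(563) = 37.880 + (-20.580)·e^(−563/366.04) = 37.880 + (-20.580)·0.21479 = 33.459 °C.

33.5 °C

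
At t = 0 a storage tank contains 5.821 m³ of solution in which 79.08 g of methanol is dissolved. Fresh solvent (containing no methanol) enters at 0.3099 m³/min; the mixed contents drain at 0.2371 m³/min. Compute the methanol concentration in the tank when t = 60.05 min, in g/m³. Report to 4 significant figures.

1.251 g/m³

Let m(t) be the amount of methanol. Volume: V(t) = V₀ + (Q_in − Q_out) t = 5.821 + 0.0728000 t; V(60.05) = 10.1926 m³.
Solute balance: dm/dt = 0 − Q_out C = −Q_out m/V(t).
Separate: dm/m = −Q_out dt/V(t) ⇒ ln(m/m₀) = −(Q_out/(Q_in−Q_out)) ln(V/V₀).
m = m₀ (V₀/V)^(Q_out/(Q_in−Q_out)) = 79.08 × (5.821/10.1926)^(3.25687) = 12.7558 g.
C = m/V = 12.7558/10.1926 = 1.25147 g/m³.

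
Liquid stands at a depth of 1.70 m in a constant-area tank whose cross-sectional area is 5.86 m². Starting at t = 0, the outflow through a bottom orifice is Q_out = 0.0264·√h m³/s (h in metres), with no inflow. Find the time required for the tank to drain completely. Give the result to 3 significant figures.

579 s

A dh/dt = −Q_out = −0.0264 √h.
Separate and integrate: 2(√h − √h₀) = −(0.0264/A) t.
Set h = 0: 2√h₀ = (0.0264/A) t_empty ⇒ t_empty = 2A√h₀/0.0264.
t_empty = 2·5.86·√1.70/0.0264 = 11.720·1.3038/0.0264 = 578.83 s.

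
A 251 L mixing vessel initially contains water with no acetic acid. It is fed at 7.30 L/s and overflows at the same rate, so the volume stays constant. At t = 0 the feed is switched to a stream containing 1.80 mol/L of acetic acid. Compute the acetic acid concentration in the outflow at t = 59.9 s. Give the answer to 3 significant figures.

Species balance on the tank: V dC/dt = Q(C_in − C).
Rewrite as dC/dt + C/τ = C_in/τ, τ = V/Q = 34.384 s.
Integrating: C(t) = C_in + (C₀ − C_in) e^(−t/τ).
C(59.9) = 1.80 + (0 − 1.80)·e^(−59.9/34.384) = 1.80 + (-1.8000)·0.17515 = 1.4847 mol/L.

1.48 mol/L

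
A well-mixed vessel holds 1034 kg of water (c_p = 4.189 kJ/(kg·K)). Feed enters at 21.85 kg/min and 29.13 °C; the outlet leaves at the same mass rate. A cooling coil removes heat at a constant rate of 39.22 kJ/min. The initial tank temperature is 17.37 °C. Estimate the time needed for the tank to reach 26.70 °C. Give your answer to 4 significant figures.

Unsteady energy balance on the tank contents: M c_p dT/dt = ṁ c_p (T_in − T) − 39.22.
τ = M/ṁ = 47.3227 min; T_ss = T_in − Q̇/(ṁ c_p) = 28.7015 °C.
T(t) = T_ss + (T₀ − T_ss) e^(−t/τ). Set T = 26.70:
e^(−t/τ) = (26.70 − 28.7015)/(17.37 − 28.7015) = 0.176632
t = −47.3227 · ln(0.176632) = 82.0427 min.

82.04 min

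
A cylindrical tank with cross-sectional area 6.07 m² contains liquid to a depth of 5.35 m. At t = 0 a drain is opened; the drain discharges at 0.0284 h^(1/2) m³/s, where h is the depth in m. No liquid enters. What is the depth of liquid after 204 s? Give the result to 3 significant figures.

3.37 m

A dh/dt = −Q_out = −0.0284 √h.
∫ h^(−1/2) dh = −(0.0284/A) ∫ dt, giving 2√h = 2√h₀ − (0.0284/A) t.
√h = √5.35 − 0.0284·204/(2·6.07) = 2.3130 − 0.47723 = 1.8358.
h = 1.8358² = 3.3701 m.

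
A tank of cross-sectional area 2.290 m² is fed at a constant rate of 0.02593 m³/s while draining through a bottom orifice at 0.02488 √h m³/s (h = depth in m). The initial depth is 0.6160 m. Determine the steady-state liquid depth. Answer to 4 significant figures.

Unsteady balance on liquid volume: A dh/dt = Q_in − 0.02488 √h. At steady state dh/dt = 0:
Q_in = 0.02488 √h_ss ⇒ √h_ss = 0.02593/0.02488 = 1.04220.
h_ss = 1.04220² = 1.08619 m. (Since h₀ = 0.6160 m < h_ss, the level will rise toward this value.)

1.086 m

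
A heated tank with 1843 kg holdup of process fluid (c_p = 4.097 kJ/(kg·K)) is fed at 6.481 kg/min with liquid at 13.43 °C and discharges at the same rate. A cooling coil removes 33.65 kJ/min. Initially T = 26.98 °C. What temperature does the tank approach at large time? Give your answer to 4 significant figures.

12.16 °C

M c_p dT/dt = ṁ c_p (T_in − T) − Q̇.
At steady state dT/dt = 0 ⇒ T_ss = T_in − Q̇/(ṁ c_p) = 13.43 − 33.65/(6.481·4.097) = 12.1627 °C.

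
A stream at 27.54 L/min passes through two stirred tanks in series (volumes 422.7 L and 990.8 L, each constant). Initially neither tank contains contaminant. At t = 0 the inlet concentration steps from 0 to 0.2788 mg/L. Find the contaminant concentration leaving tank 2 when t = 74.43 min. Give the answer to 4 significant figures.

Each tank obeys Vᵢ dCᵢ/dt = Q(Cᵢ₋₁ − Cᵢ), so τᵢ = Vᵢ/Q.
τ₁ = 422.7/27.54 = 15.3486 min; τ₂ = 990.8/27.54 = 35.9768 min.
Solving the cascade with C₁(0)=C₂(0)=0 gives C₂(t) = C_in[1 − (τ₁ e^(−t/τ₁) − τ₂ e^(−t/τ₂))/(τ₁ − τ₂)].
At t = 74.43: e^(−t/τ₁) = 0.00783380, e^(−t/τ₂) = 0.126333.
C₂ = 0.2788·[1 − (15.3486·0.00783380 − 35.9768·0.126333)/(-20.6282)] = 0.2788·0.785497 = 0.218997 mg/L.

0.2190 mg/L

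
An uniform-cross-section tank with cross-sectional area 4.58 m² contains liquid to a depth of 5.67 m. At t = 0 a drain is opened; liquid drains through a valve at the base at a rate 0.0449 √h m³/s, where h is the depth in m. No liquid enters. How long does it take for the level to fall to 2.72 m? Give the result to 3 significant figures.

With no inflow, A dh/dt = −0.0449 √h.
This is separable: 2 d(√h)/dt = −0.0449/A, so √h = √h₀ − (0.0449/(2A)) t.
t = 2A(√h₀ − √h)/0.0449 = 2·4.58·(√5.67 − √2.72)/0.0449
  = 9.1600 × (2.3812 − 1.6492) / 0.0449 = 149.32 s.

149 s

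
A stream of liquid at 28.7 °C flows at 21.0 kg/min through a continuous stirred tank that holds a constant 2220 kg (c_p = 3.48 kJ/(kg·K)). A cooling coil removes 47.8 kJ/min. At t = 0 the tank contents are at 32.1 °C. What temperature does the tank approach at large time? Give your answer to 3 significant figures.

M c_p dT/dt = ṁ c_p (T_in − T) − Q̇.
At steady state dT/dt = 0 ⇒ T_ss = T_in − Q̇/(ṁ c_p) = 28.7 − 47.8/(21.0·3.48) = 28.046 °C.

28.0 °C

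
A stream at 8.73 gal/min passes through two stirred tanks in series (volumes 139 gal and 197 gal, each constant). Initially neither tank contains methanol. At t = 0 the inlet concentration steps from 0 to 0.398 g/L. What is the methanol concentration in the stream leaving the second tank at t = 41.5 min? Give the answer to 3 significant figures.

Each tank obeys Vᵢ dCᵢ/dt = Q(Cᵢ₋₁ − Cᵢ), so τᵢ = Vᵢ/Q.
τ₁ = 139/8.73 = 15.922 min; τ₂ = 197/8.73 = 22.566 min.
Tank 1: C₁ = C_in(1 − e^(−t/τ₁)). Tank 2 (τ₁ ≠ τ₂): C₂ = C_in[1 − (τ₁ e^(−t/τ₁) − τ₂ e^(−t/τ₂))/(τ₁ − τ₂)].
At t = 41.5: e^(−t/τ₁) = 0.073797, e^(−t/τ₂) = 0.15897.
C₂ = 0.398·[1 − (15.922·0.073797 − 22.566·0.15897)/(-6.6438)] = 0.398·0.63692 = 0.25349 g/L.

0.253 g/L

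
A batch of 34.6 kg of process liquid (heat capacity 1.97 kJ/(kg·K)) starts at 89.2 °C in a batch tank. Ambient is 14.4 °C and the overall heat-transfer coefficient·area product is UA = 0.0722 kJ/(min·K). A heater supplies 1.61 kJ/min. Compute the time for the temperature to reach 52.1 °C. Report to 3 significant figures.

Lumped-capacitance energy balance: M c_p dT/dt = UA(T_amb − T) + Q̇.
τ = M c_p/UA = 944.07 min; T_ss = T_amb + Q̇/UA = 14.4 + 1.61/0.0722 = 36.699 °C.
T(t) = T_ss + (T₀ − T_ss)e^(−t/τ); set T = 52.1:
t = −τ ln[(T − T_ss)/(T₀ − T_ss)] = −944.07 · ln(0.29334) = 1157.8 min.

1160 min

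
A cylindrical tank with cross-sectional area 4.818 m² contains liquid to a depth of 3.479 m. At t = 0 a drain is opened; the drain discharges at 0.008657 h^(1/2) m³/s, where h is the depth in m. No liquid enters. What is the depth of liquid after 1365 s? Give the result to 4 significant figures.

0.4082 m

Mass balance (ρ constant): A dh/dt = −0.008657 √h.
Separate and integrate: 2(√h − √h₀) = −(0.008657/A) t.
√h = √3.479 − 0.008657·1365/(2·4.818) = 1.86521 − 1.22632 = 0.638889.
h = 0.638889² = 0.408179 m.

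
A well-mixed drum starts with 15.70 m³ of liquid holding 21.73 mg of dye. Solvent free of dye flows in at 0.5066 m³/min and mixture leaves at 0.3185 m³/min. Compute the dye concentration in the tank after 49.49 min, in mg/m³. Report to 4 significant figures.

0.3950 mg/m³

Total volume: dV/dt = Q_in − Q_out = 0.188100 m³/min, so V(t) = 15.70 + 0.188100 t and V(49.49) = 25.0091 m³.
Species balance (pure solvent in): dm/dt = −Q_out · m/V(t).
dm/m = −Q_out dt/(V₀ + 0.188100 t); integrating gives ln(m/m₀) = −(Q_out/(Q_in−Q_out)) ln(V/V₀).
m = m₀ (V₀/V)^(Q_out/(Q_in−Q_out)) = 21.73 × (15.70/25.0091)^(1.69325) = 9.87844 mg.
C = m/V = 9.87844/25.0091 = 0.394994 mg/m³.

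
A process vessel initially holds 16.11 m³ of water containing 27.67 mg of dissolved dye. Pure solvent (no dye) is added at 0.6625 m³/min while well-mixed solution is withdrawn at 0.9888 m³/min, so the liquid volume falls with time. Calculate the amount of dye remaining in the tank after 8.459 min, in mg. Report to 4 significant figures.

15.66 mg

Let m(t) be the amount of dye. Volume: V(t) = V₀ + (Q_in − Q_out) t = 16.11 − 0.326300 t; V(8.459) = 13.3498 m³.
No dye enters, so dm/dt = −Q_out · (m/V).
dm/m = −Q_out dt/(V₀ − 0.326300 t); integrating gives ln(m/m₀) = −(Q_out/(Q_in−Q_out)) ln(V/V₀).
m = m₀ (V₀/V)^(Q_out/(Q_in−Q_out)) = 27.67 × (16.11/13.3498)^(-3.03034) = 15.6557 mg.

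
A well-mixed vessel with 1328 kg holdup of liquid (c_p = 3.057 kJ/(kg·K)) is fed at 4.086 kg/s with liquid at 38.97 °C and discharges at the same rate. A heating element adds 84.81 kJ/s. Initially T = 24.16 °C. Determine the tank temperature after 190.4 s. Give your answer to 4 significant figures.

33.74 °C

M c_p dT/dt = ṁ c_p (T_in − T) + Q̇.
Rearrange: dT/dt = (T_ss − T)/τ with τ = M/ṁ = 325.012 s and T_ss = T_in + Q̇/(ṁ c_p) = 45.7597 °C.
T approaches T_ss exponentially: T(t) = T_ss + (T₀ − T_ss) e^(−t/τ).
T(190.4) = 45.7597 + (-21.5997)·e^(−190.4/325.012) = 45.7597 + (-21.5997)·0.556647 = 33.7363 °C.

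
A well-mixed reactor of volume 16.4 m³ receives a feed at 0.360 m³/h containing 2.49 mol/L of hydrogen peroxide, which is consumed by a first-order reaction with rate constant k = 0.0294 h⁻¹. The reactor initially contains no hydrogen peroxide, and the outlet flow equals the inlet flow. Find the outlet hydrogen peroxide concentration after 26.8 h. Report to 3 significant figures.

0.796 mol/L

Species balance: V dC/dt = Q C_in − Q C − k V C.
This is linear with rate a = Q/V + k = 0.051351 h⁻¹.
C_ss = Q C_in/(Q + kV) = 1.0644 mol/L; C(t) = C_ss + (C₀ − C_ss) e^(−a t).
C(26.8) = 1.0644 + (-1.0644)·e^(−0.051351·26.8) = 1.0644 + (-1.0644)·0.25253 = 0.79561 mol/L.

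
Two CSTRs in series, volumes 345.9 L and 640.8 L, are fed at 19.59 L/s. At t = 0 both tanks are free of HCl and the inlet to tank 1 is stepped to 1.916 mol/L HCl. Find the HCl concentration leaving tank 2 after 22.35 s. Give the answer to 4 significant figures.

0.4474 mol/L

Each tank obeys Vᵢ dCᵢ/dt = Q(Cᵢ₋₁ − Cᵢ), so τᵢ = Vᵢ/Q.
τ₁ = 345.9/19.59 = 17.6570 s; τ₂ = 640.8/19.59 = 32.7106 s.
Tank 1: C₁ = C_in(1 − e^(−t/τ₁)). Tank 2 (τ₁ ≠ τ₂): C₂ = C_in[1 − (τ₁ e^(−t/τ₁) − τ₂ e^(−t/τ₂))/(τ₁ − τ₂)].
At t = 22.35: e^(−t/τ₁) = 0.282017, e^(−t/τ₂) = 0.504965.
C₂ = 1.916·[1 − (17.6570·0.282017 − 32.7106·0.504965)/(-15.0536)] = 1.916·0.233529 = 0.447442 mol/L.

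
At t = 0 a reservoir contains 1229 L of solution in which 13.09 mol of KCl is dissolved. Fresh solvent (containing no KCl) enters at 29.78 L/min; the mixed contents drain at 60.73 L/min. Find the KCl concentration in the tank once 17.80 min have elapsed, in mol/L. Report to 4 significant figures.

Let m(t) be the amount of KCl. Volume: V(t) = V₀ + (Q_in − Q_out) t = 1229 − 30.9500 t; V(17.80) = 678.090 L.
No KCl enters, so dm/dt = −Q_out · (m/V).
Separate: dm/m = −Q_out dt/V(t) ⇒ ln(m/m₀) = −(Q_out/(Q_in−Q_out)) ln(V/V₀).
m = m₀ (V₀/V)^(Q_out/(Q_in−Q_out)) = 13.09 × (1229/678.090)^(-1.96220) = 4.07543 mol.
C = m/V = 4.07543/678.090 = 0.00601016 mol/L.

0.006010 mol/L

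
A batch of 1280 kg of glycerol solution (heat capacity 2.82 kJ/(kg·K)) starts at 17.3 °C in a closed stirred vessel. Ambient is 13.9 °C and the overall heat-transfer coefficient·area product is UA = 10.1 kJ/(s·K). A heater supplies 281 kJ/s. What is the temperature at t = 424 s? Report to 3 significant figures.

34.3 °C

M c_p dT/dt = −UA(T − T_amb) + Q̇.
dT/dt = (T_ss − T)/τ with T_ss = T_amb + Q̇/UA = 13.9 + 281/10.1 = 41.722 °C, τ = M c_p/UA = 1280·2.82/10.1 = 357.39 s.
This is linear first-order; T(t) = T_ss + (T₀ − T_ss) e^(−t/τ).
T(424) = 41.722 + (-24.422)·0.30532 = 34.265 °C.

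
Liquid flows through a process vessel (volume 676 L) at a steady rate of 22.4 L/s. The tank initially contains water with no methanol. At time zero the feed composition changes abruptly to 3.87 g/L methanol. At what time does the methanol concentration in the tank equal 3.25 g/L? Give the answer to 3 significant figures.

Mass balance on the solute (V constant): V dC/dt = Q(C_in − C), so τ = V/Q = 30.179 s.
C(t) = C_in + (C₀ − C_in) e^(−t/τ). Set C = 3.25 and solve for t:
e^(−t/τ) = (C − C_in)/(C₀ − C_in) = (3.25 − 3.87)/(0 − 3.87) = 0.16021
t = −τ ln(…) = 30.179 × 1.8313 = 55.266 s.

55.3 s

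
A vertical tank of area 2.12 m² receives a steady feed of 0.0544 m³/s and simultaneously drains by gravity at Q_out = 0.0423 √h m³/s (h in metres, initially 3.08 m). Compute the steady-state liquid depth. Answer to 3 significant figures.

Accumulation of liquid (constant cross-section A): A dh/dt = Q_in − 0.0423 √h. At steady state dh/dt = 0:
Q_in = 0.0423 √h_ss ⇒ √h_ss = 0.0544/0.0423 = 1.2861.
h_ss = 1.2861² = 1.6539 m. (Since h₀ = 3.08 m > h_ss, the level will fall toward this value.)

1.65 m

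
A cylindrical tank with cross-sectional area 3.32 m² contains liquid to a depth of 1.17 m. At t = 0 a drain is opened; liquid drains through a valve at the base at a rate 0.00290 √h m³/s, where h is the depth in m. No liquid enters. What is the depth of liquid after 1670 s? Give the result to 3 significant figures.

With no inflow, A dh/dt = −0.00290 √h.
∫ h^(−1/2) dh = −(0.00290/A) ∫ dt, giving 2√h = 2√h₀ − (0.00290/A) t.
√h = √1.17 − 0.00290·1670/(2·3.32) = 1.0817 − 0.72937 = 0.35230.
h = 0.35230² = 0.12411 m.

0.124 m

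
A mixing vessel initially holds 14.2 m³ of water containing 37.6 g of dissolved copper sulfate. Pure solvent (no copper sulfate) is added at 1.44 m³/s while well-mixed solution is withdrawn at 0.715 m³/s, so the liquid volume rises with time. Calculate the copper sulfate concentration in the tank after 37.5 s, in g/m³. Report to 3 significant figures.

0.316 g/m³

Let m(t) be the amount of copper sulfate. Volume: V(t) = V₀ + (Q_in − Q_out) t = 14.2 + 0.72500 t; V(37.5) = 41.388 m³.
Solute balance: dm/dt = 0 − Q_out C = −Q_out m/V(t).
dm/m = −Q_out dt/(V₀ + 0.72500 t); integrating gives ln(m/m₀) = −(Q_out/(Q_in−Q_out)) ln(V/V₀).
m = m₀ (V₀/V)^(Q_out/(Q_in−Q_out)) = 37.6 × (14.2/41.388)^(0.98621) = 13.092 g.
C = m/V = 13.092/41.388 = 0.31633 g/m³.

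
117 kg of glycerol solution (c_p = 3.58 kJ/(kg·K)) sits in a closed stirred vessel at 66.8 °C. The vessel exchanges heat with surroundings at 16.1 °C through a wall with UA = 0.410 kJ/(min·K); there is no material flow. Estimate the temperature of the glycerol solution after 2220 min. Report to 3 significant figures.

21.9 °C

Energy balance: M c_p dT/dt = −UA(T − T_amb).
dT/dt = (T_ss − T)/τ with T_ss = T_amb = 16.100 °C, τ = M c_p/UA = 117·3.58/0.410 = 1021.6 min.
Solution: T(t) = T_ss + (T₀ − T_ss) e^(−t/τ).
T(2220) = 16.100 + (50.700)·0.11383 = 21.871 °C.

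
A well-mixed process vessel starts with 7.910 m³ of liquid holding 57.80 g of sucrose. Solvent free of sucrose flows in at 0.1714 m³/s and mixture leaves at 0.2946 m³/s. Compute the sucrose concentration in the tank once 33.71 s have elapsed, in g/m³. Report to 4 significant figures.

Total volume: dV/dt = Q_in − Q_out = -0.123200 m³/s, so V(t) = 7.910 − 0.123200 t and V(33.71) = 3.75693 m³.
Solute balance: dm/dt = 0 − Q_out C = −Q_out m/V(t).
dm/m = −Q_out dt/(V₀ − 0.123200 t); integrating gives ln(m/m₀) = −(Q_out/(Q_in−Q_out)) ln(V/V₀).
m = m₀ (V₀/V)^(Q_out/(Q_in−Q_out)) = 57.80 × (7.910/3.75693)^(-2.39123) = 9.74401 g.
C = m/V = 9.74401/3.75693 = 2.59361 g/m³.

2.594 g/m³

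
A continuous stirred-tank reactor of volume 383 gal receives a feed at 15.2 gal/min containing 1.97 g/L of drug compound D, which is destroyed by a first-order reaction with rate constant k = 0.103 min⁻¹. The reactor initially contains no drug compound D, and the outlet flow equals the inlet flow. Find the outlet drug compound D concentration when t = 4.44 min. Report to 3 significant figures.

Accumulation = in − out − consumed: V dC/dt = Q C_in − Q C − k V C.
dC/dt = (Q/V) C_in − (Q/V + k) C; effective rate a = Q/V + k = 0.039687 + 0.103 = 0.14269 min⁻¹.
C_ss = Q C_in/(Q + kV) = 0.54793 g/L; C(t) = C_ss + (C₀ − C_ss) e^(−a t).
C(4.44) = 0.54793 + (-0.54793)·e^(−0.14269·4.44) = 0.54793 + (-0.54793)·0.53072 = 0.25714 g/L.

0.257 g/L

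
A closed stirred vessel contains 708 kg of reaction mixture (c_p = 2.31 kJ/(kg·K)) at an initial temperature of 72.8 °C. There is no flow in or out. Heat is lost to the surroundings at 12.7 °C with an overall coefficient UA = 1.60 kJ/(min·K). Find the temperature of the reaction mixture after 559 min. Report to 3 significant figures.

47.5 °C

First-law balance (no shaft work): M c_p dT/dt = −UA(T − T_amb).
dT/dt = (T_ss − T)/τ with T_ss = T_amb = 12.700 °C, τ = M c_p/UA = 708·2.31/1.60 = 1022.2 min.
Integrating: T(t) = T_ss + (T₀ − T_ss) e^(−t/τ).
T(559) = 12.700 + (60.100)·0.57876 = 47.483 °C.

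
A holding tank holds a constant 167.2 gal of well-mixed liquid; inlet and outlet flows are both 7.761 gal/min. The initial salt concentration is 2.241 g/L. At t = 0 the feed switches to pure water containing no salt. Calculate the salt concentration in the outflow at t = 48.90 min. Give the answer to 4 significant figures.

0.2316 g/L

Unsteady species balance (constant V, well mixed): V dC/dt = Q(C_in − C).
Time constant τ = V/Q = 167.2/7.761 = 21.5436 min.
Integrating: C(t) = C_in + (C₀ − C_in) e^(−t/τ).
C(48.90) = 0 + (2.241 − 0)·e^(−48.90/21.5436) = 0 + (2.24100)·0.103331 = 0.231566 g/L.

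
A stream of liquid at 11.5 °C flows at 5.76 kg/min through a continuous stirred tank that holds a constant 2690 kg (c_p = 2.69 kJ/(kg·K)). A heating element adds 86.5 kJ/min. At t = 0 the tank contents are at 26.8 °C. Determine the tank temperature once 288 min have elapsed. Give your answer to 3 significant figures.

22.3 °C

Heat balance on the well-mixed liquid: M c_p dT/dt = ṁ c_p (T_in − T) + 86.5.
Rearrange: dT/dt = (T_ss − T)/τ with τ = M/ṁ = 467.01 min and T_ss = T_in + Q̇/(ṁ c_p) = 17.083 °C.
This is linear first-order; T(t) = T_ss + (T₀ − T_ss) e^(−t/τ).
T(288) = 17.083 + (9.7173)·e^(−288/467.01) = 17.083 + (9.7173)·0.53973 = 22.327 °C.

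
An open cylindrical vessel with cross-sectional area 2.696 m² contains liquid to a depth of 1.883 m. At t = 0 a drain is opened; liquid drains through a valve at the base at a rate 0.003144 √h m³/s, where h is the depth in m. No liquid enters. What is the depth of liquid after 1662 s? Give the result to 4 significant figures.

Volume balance on the tank: A dh/dt = −0.003144 √h.
This is separable: 2 d(√h)/dt = −0.003144/A, so √h = √h₀ − (0.003144/(2A)) t.
√h = √1.883 − 0.003144·1662/(2·2.696) = 1.37222 − 0.969089 = 0.403135.
h = 0.403135² = 0.162518 m.

0.1625 m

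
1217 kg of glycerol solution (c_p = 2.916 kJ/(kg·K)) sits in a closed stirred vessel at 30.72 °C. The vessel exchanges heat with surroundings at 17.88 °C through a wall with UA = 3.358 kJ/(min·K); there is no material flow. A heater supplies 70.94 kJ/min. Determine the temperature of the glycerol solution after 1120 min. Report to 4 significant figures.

36.13 °C

Lumped-capacitance energy balance: M c_p dT/dt = UA(T_amb − T) + Q̇.
dT/dt = (T_ss − T)/τ with T_ss = T_amb + Q̇/UA = 17.88 + 70.94/3.358 = 39.0057 °C, τ = M c_p/UA = 1217·2.916/3.358 = 1056.81 min.
Integrating: T(t) = T_ss + (T₀ − T_ss) e^(−t/τ).
T(1120) = 39.0057 + (-8.28567)·0.346528 = 36.1345 °C.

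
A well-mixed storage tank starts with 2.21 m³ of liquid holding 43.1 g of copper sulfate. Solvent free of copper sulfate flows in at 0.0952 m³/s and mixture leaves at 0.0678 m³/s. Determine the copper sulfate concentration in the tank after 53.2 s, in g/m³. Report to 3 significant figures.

Total volume: dV/dt = Q_in − Q_out = 0.027400 m³/s, so V(t) = 2.21 + 0.027400 t and V(53.2) = 3.6677 m³.
Solute balance: dm/dt = 0 − Q_out C = −Q_out m/V(t).
Separate: dm/m = −Q_out dt/V(t) ⇒ ln(m/m₀) = −(Q_out/(Q_in−Q_out)) ln(V/V₀).
m = m₀ (V₀/V)^(Q_out/(Q_in−Q_out)) = 43.1 × (2.21/3.6677)^(2.4745) = 12.306 g.
C = m/V = 12.306/3.6677 = 3.3551 g/m³.

3.36 g/m³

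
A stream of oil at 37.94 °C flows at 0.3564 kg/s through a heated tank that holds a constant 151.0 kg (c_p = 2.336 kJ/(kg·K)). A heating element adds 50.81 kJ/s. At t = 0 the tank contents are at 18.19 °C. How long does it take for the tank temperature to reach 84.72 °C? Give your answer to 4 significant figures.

M c_p dT/dt = ṁ c_p (T_in − T) + Q̇.
τ = M/ṁ = 423.681 s; T_ss = T_in + Q̇/(ṁ c_p) = 98.9693 °C.
T(t) = T_ss + (T₀ − T_ss) e^(−t/τ). Set T = 84.72:
e^(−t/τ) = (84.72 − 98.9693)/(18.19 − 98.9693) = 0.176398
t = −423.681 · ln(0.176398) = 735.092 s.

735.1 s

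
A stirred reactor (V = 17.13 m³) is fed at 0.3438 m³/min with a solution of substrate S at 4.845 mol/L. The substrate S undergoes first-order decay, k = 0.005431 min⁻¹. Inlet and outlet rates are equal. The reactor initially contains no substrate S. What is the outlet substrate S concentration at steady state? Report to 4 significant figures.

Accumulation = in − out − consumed: V dC/dt = Q C_in − Q C − k V C.
Steady state (dC/dt = 0): C_ss = Q C_in/(Q + kV) = C_in/(1 + kV/Q).
C_ss = 0.3438·4.845/(0.3438 + 0.005431·17.13) = 1.66571/0.436833 = 3.81315 mol/L.

3.813 mol/L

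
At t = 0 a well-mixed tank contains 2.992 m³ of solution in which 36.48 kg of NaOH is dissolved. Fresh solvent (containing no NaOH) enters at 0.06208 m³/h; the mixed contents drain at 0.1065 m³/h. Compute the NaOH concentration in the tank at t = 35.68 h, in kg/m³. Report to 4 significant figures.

Let m(t) be the amount of NaOH. Volume: V(t) = V₀ + (Q_in − Q_out) t = 2.992 − 0.0444200 t; V(35.68) = 1.40709 m³.
Species balance (pure solvent in): dm/dt = −Q_out · m/V(t).
Separate: dm/m = −Q_out dt/V(t) ⇒ ln(m/m₀) = −(Q_out/(Q_in−Q_out)) ln(V/V₀).
m = m₀ (V₀/V)^(Q_out/(Q_in−Q_out)) = 36.48 × (2.992/1.40709)^(-2.39757) = 5.97750 kg.
C = m/V = 5.97750/1.40709 = 4.24811 kg/m³.

4.248 kg/m³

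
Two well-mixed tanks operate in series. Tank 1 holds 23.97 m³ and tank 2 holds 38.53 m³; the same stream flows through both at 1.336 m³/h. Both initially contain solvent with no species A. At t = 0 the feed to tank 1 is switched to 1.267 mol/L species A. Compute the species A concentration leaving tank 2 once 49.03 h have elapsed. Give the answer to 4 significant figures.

0.7902 mol/L

Each tank obeys Vᵢ dCᵢ/dt = Q(Cᵢ₋₁ − Cᵢ), so τᵢ = Vᵢ/Q.
τ₁ = 23.97/1.336 = 17.9416 h; τ₂ = 38.53/1.336 = 28.8398 h.
Solving the cascade with C₁(0)=C₂(0)=0 gives C₂(t) = C_in[1 − (τ₁ e^(−t/τ₁) − τ₂ e^(−t/τ₂))/(τ₁ − τ₂)].
At t = 49.03: e^(−t/τ₁) = 0.0650400, e^(−t/τ₂) = 0.182669.
C₂ = 1.267·[1 − (17.9416·0.0650400 − 28.8398·0.182669)/(-10.8982)] = 1.267·0.623680 = 0.790202 mol/L.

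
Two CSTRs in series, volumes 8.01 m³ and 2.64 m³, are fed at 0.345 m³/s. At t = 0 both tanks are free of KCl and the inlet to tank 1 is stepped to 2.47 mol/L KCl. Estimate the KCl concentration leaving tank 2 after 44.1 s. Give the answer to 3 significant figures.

Species balance on tank i: dCᵢ/dt = (Cᵢ₋₁ − Cᵢ)/τᵢ with τᵢ = Vᵢ/Q.
τ₁ = 8.01/0.345 = 23.217 s; τ₂ = 2.64/0.345 = 7.6522 s.
Solving the cascade with C₁(0)=C₂(0)=0 gives C₂(t) = C_in[1 − (τ₁ e^(−t/τ₁) − τ₂ e^(−t/τ₂))/(τ₁ − τ₂)].
At t = 44.1: e^(−t/τ₁) = 0.14965, e^(−t/τ₂) = 0.0031415.
C₂ = 2.47·[1 − (23.217·0.14965 − 7.6522·0.0031415)/(15.565)] = 2.47·0.77832 = 1.9224 mol/L.

1.92 mol/L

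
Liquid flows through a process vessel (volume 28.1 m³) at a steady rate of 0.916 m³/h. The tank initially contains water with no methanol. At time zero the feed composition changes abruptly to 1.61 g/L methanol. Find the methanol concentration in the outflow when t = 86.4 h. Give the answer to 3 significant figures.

1.51 g/L

Transient balance on the dissolved component: V dC/dt = Q(C_in − C).
Rewrite as dC/dt + C/τ = C_in/τ, τ = V/Q = 30.677 h.
Solution: C(t) = C_in + (C₀ − C_in) e^(−t/τ).
C(86.4) = 1.61 + (0 − 1.61)·e^(−86.4/30.677) = 1.61 + (-1.6100)·0.059818 = 1.5137 g/L.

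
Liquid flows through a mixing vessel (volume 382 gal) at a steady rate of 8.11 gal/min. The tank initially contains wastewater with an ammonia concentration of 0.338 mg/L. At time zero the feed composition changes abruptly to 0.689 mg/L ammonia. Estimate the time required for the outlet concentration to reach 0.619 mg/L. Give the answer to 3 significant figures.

Species balance: V dC/dt = Q(C_in − C) ⇒ τ = V/Q = 47.102 min.
C(t) = C_in + (C₀ − C_in) e^(−t/τ). Set C = 0.619 and solve for t:
e^(−t/τ) = (C − C_in)/(C₀ − C_in) = (0.619 − 0.689)/(0.338 − 0.689) = 0.19943
t = −τ ln(…) = 47.102 × 1.6123 = 75.943 min.

75.9 min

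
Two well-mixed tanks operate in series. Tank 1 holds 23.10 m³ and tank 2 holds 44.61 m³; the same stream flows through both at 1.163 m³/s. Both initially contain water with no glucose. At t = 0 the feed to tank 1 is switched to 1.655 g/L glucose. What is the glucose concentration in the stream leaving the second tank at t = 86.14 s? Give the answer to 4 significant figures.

Each tank obeys Vᵢ dCᵢ/dt = Q(Cᵢ₋₁ − Cᵢ), so τᵢ = Vᵢ/Q.
τ₁ = 23.10/1.163 = 19.8624 s; τ₂ = 44.61/1.163 = 38.3577 s.
Tank 1: C₁ = C_in(1 − e^(−t/τ₁)). Tank 2 (τ₁ ≠ τ₂): C₂ = C_in[1 − (τ₁ e^(−t/τ₁) − τ₂ e^(−t/τ₂))/(τ₁ − τ₂)].
At t = 86.14: e^(−t/τ₁) = 0.0130779, e^(−t/τ₂) = 0.105853.
C₂ = 1.655·[1 − (19.8624·0.0130779 − 38.3577·0.105853)/(-18.4953)] = 1.655·0.794514 = 1.31492 g/L.

1.315 g/L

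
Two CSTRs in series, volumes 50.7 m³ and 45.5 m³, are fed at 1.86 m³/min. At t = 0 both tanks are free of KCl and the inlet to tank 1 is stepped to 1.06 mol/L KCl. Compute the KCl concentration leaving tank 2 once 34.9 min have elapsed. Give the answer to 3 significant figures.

0.414 mol/L

Each tank obeys Vᵢ dCᵢ/dt = Q(Cᵢ₋₁ − Cᵢ), so τᵢ = Vᵢ/Q.
τ₁ = 50.7/1.86 = 27.258 min; τ₂ = 45.5/1.86 = 24.462 min.
Solving the cascade with C₁(0)=C₂(0)=0 gives C₂(t) = C_in[1 − (τ₁ e^(−t/τ₁) − τ₂ e^(−t/τ₂))/(τ₁ − τ₂)].
At t = 34.9: e^(−t/τ₁) = 0.27794, e^(−t/τ₂) = 0.24010.
C₂ = 1.06·[1 − (27.258·0.27794 − 24.462·0.24010)/(2.7957)] = 1.06·0.39101 = 0.41447 mol/L.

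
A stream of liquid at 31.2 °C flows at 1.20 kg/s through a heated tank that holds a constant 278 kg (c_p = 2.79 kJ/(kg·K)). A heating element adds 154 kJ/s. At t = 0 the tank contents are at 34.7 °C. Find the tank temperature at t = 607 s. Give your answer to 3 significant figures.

M c_p dT/dt = ṁ c_p (T_in − T) + Q̇.
Rearrange: dT/dt = (T_ss − T)/τ with τ = M/ṁ = 231.67 s and T_ss = T_in + Q̇/(ṁ c_p) = 77.198 °C.
This is linear first-order; T(t) = T_ss + (T₀ − T_ss) e^(−t/τ).
T(607) = 77.198 + (-42.498)·e^(−607/231.67) = 77.198 + (-42.498)·0.072792 = 74.104 °C.

74.1 °C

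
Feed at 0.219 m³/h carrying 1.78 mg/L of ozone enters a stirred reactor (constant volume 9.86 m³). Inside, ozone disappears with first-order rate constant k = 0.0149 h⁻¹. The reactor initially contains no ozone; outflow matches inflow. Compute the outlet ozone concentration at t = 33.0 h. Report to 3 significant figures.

Accumulation = in − out − consumed: V dC/dt = Q C_in − Q C − k V C.
This is linear with rate a = Q/V + k = 0.037111 h⁻¹.
C_ss = Q C_in/(Q + kV) = 1.0653 mg/L; C(t) = C_ss + (C₀ − C_ss) e^(−a t).
C(33.0) = 1.0653 + (-1.0653)·e^(−0.037111·33.0) = 1.0653 + (-1.0653)·0.29386 = 0.75228 mg/L.

0.752 mg/L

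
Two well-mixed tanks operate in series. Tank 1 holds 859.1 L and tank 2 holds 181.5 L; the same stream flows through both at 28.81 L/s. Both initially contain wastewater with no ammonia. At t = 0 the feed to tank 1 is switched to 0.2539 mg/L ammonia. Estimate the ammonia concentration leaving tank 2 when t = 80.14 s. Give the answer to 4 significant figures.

0.2320 mg/L

Each tank obeys Vᵢ dCᵢ/dt = Q(Cᵢ₋₁ − Cᵢ), so τᵢ = Vᵢ/Q.
τ₁ = 859.1/28.81 = 29.8195 s; τ₂ = 181.5/28.81 = 6.29990 s.
Tank 1: C₁ = C_in(1 − e^(−t/τ₁)). Tank 2 (τ₁ ≠ τ₂): C₂ = C_in[1 − (τ₁ e^(−t/τ₁) − τ₂ e^(−t/τ₂))/(τ₁ − τ₂)].
At t = 80.14: e^(−t/τ₁) = 0.0680507, e^(−t/τ₂) = 2.98818e-06.
C₂ = 0.2539·[1 − (29.8195·0.0680507 − 6.29990·2.98818e-06)/(23.5196)] = 0.2539·0.913722 = 0.231994 mg/L.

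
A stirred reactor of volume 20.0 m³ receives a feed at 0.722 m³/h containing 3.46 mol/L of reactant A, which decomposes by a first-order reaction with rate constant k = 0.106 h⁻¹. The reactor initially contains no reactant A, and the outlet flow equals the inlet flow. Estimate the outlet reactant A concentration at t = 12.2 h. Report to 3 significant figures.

Accumulation = in − out − consumed: V dC/dt = Q C_in − Q C − k V C.
This is linear with rate a = Q/V + k = 0.14210 h⁻¹.
C_ss = Q C_in/(Q + kV) = 0.87900 mol/L; C(t) = C_ss + (C₀ − C_ss) e^(−a t).
C(12.2) = 0.87900 + (-0.87900)·e^(−0.14210·12.2) = 0.87900 + (-0.87900)·0.17664 = 0.72373 mol/L.

0.724 mol/L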